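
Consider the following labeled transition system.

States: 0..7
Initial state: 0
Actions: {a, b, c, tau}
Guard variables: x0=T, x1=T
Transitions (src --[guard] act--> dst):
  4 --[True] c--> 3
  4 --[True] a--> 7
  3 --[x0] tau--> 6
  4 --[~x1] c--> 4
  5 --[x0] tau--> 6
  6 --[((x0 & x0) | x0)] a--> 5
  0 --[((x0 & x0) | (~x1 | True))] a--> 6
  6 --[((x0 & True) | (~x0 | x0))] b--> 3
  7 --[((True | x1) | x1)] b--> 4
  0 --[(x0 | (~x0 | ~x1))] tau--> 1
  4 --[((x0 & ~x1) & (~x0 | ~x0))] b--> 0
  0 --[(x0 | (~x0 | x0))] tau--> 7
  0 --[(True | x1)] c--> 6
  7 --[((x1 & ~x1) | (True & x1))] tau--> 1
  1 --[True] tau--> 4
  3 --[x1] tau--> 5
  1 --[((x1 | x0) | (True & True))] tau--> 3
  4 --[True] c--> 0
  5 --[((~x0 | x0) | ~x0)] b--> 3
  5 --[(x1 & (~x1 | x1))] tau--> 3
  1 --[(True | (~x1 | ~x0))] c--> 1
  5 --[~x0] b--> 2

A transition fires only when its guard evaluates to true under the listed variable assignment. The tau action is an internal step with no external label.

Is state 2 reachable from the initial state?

After dropping false guards: 19 live edges.
Layer 0: {0}
Layer 1: {1,6,7}  now seen {0,1,6,7}
Layer 2: {3,4,5}  now seen {0,1,3,4,5,6,7}
R = {0,1,3,4,5,6,7}

Answer: UNREACHABLE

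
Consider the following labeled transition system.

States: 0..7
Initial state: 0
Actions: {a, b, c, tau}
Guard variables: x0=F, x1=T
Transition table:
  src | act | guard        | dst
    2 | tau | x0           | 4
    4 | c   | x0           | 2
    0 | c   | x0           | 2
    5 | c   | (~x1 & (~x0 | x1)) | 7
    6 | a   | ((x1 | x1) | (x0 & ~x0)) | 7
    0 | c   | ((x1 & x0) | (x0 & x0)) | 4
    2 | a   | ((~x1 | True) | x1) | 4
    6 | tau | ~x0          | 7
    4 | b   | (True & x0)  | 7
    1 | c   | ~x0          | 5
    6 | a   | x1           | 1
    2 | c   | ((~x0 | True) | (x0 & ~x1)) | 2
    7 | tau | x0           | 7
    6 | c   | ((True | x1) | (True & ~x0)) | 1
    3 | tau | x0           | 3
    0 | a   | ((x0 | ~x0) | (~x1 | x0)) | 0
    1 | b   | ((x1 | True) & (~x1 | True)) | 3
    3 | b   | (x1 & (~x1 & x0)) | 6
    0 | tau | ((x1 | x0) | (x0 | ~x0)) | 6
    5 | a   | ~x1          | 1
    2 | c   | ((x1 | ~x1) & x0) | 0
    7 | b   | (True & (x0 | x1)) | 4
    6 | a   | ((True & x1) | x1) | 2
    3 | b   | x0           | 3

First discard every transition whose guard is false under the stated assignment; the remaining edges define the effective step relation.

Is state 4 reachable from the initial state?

12 transition(s) survive guard evaluation.
L0 = {0}
L1 = {6}  total {0,6}
L2 = {1,2,7}  total {0,1,2,6,7}
L3 = {3,4,5}  total {0,1,2,3,4,5,6,7}
R = {0,1,2,3,4,5,6,7}
Path to 4: tau·a·a

Answer: REACHABLE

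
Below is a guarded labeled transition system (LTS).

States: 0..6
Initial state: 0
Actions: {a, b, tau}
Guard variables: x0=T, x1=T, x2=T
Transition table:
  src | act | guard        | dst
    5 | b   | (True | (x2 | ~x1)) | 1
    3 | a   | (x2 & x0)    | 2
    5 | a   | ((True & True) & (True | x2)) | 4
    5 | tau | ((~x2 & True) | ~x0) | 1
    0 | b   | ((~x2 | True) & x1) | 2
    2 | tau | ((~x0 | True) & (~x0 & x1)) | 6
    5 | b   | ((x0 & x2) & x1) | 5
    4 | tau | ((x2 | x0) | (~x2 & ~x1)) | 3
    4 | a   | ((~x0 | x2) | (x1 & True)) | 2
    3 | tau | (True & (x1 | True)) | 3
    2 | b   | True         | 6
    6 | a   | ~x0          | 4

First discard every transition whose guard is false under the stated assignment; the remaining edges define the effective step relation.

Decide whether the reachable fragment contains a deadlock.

Answer: DEADLOCK at state 6

Working:
Reach set: {0,2,6}
  0: b→2  [deg 1]
  2: b→6  [deg 1]
  6: ∅  [no exit]
Path to 6: b·b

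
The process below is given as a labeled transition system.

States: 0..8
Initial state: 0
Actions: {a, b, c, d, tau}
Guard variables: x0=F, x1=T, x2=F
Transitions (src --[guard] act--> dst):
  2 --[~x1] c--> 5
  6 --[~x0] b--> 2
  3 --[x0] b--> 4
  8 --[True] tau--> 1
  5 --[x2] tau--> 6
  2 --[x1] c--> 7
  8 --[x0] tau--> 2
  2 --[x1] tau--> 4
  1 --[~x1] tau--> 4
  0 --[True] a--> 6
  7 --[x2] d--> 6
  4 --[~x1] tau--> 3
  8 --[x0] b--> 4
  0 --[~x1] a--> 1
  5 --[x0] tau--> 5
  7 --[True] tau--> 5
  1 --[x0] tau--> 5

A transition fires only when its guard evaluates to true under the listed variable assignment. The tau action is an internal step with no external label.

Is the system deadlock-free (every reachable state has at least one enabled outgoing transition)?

Reach set: {0,2,4,5,6,7}
  0: a→6  [1 out]
  2: c→7  tau→4  [2 out]
  4: ∅  [STUCK]
  5: ∅  [STUCK]
  6: b→2  [1 out]
  7: tau→5  [1 out]
trace reaching 4: a·b·tau

Answer: DEADLOCK at state 4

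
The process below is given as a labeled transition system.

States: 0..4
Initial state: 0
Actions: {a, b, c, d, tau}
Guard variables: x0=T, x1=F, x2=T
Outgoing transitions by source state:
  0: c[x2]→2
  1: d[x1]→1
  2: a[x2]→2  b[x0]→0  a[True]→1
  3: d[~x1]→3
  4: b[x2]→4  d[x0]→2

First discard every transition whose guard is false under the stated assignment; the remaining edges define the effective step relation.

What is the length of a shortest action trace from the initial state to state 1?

Breadth-first toward 1:
  depth 0: {0}
  depth 1: {2}
  depth 2: {1}
depth(1)=2, e.g. c·a

Answer: 2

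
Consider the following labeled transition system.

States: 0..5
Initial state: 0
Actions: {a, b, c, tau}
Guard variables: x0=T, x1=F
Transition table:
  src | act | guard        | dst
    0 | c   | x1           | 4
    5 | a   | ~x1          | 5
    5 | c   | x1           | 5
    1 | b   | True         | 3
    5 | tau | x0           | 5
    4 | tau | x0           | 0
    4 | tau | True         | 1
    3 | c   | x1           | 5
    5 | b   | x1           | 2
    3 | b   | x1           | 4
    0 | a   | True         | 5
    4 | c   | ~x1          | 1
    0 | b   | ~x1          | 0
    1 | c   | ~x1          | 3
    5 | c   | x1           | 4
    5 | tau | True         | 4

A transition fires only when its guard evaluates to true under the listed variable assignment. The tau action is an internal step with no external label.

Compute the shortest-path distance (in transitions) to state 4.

BFS to 4:
  depth 0: {0}
  depth 1: {5}
  depth 2: {4}
first hit 4 at d=2 via a·tau

Answer: 2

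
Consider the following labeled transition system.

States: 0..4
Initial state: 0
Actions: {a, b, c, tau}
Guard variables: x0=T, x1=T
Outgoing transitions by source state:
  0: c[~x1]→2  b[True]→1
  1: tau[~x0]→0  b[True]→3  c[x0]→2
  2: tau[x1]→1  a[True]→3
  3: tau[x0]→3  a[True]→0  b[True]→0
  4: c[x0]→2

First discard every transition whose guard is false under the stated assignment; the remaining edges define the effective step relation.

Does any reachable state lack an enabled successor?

Answer: DEADLOCK-FREE

Analysis:
R = {0,1,2,3}
  0: b→1  [1 exit(s)]
  1: b→3  c→2  [2 exit(s)]
  2: a→3  tau→1  [2 exit(s)]
  3: a→0  b→0  tau→3  [3 exit(s)]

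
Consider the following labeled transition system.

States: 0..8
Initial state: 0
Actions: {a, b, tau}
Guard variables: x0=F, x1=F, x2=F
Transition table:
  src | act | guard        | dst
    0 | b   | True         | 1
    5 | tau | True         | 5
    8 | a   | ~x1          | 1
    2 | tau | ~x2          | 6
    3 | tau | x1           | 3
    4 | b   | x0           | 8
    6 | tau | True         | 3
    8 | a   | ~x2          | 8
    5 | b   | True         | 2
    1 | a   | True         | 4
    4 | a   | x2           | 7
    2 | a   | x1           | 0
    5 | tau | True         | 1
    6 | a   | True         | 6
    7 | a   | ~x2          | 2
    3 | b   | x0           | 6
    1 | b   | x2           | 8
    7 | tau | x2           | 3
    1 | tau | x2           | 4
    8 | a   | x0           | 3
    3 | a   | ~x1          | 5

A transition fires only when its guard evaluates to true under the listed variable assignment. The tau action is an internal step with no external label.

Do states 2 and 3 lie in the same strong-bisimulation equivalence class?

Answer: NOT BISIMILAR

Analysis:
Bisimulation quotient by refinement:
  round 0: {{0,1,2,3,4,5,6,7,8}}
  round 1: {{0},{1,3,7,8},{2},{4},{5},{6}}
  round 2: {{0},{1},{2},{3},{4},{5},{6},{7},{8}}
Fixed point at round 3; 9 class(es).
2∈{2}, 3∈{3}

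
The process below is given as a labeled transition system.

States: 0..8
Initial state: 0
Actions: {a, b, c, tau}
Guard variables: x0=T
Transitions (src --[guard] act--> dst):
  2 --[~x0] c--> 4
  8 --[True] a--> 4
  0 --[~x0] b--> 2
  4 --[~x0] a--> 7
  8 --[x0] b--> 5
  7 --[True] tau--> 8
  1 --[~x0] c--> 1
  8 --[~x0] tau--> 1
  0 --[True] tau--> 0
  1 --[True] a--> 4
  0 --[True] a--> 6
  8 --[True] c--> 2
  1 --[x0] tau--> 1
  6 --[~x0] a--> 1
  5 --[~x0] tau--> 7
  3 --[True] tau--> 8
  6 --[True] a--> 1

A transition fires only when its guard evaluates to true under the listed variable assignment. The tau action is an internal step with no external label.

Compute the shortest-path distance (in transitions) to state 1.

Answer: 2

Analysis:
Breadth-first toward 1:
  Layer 0: {0}
  Layer 1: {6}
  Layer 2: {1}
first hit 1 at d=2 via a·a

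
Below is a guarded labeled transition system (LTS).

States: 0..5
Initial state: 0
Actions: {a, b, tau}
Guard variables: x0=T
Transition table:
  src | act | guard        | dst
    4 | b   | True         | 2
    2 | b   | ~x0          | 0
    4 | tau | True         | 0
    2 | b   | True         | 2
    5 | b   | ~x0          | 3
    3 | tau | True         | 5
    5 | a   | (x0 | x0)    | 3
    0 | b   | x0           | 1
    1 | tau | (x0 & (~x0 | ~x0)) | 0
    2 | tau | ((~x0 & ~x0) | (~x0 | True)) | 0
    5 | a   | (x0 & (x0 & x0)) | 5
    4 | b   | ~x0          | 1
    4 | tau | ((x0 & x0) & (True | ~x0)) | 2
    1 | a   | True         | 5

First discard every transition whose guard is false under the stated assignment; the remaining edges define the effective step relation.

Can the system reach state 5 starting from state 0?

After dropping false guards: 10 live edges.
depth 0: {0}
depth 1: {1}  now seen {0,1}
depth 2: {5}  now seen {0,1,5}
depth 3: {3}  now seen {0,1,3,5}
R = {0,1,3,5}
Path to 5: b·a

Answer: REACHABLE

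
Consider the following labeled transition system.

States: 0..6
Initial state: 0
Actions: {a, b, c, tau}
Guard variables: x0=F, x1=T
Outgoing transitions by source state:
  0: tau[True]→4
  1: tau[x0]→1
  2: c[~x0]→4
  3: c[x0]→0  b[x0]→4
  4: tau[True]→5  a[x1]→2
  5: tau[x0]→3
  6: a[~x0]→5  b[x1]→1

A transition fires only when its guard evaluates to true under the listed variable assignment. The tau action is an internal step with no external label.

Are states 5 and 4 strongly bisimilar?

Refine partition for ~:
  P[0] = {{0,1,2,3,4,5,6}}
  P[1] = {{0},{1,3,5},{2},{4},{6}}
Fixed point at round 2; 5 class(es).
class of 5: {1,3,5}; class of 4: {4}

Answer: NOT BISIMILAR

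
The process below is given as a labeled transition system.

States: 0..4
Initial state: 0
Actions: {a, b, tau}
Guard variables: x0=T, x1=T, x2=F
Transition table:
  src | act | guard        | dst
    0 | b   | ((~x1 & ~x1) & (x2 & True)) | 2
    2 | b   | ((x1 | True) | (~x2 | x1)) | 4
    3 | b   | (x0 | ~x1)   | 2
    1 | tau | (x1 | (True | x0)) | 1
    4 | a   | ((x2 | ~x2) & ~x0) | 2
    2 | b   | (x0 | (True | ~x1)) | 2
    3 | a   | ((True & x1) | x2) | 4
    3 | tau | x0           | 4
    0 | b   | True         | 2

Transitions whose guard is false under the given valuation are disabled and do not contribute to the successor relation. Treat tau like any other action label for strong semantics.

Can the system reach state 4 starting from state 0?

After dropping false guards: 7 live edges.
L0 = {0}
L1 = {2}  total {0,2}
L2 = {4}  total {0,2,4}
Reachable = {0,2,4}
trace reaching 4: b·b

Answer: REACHABLE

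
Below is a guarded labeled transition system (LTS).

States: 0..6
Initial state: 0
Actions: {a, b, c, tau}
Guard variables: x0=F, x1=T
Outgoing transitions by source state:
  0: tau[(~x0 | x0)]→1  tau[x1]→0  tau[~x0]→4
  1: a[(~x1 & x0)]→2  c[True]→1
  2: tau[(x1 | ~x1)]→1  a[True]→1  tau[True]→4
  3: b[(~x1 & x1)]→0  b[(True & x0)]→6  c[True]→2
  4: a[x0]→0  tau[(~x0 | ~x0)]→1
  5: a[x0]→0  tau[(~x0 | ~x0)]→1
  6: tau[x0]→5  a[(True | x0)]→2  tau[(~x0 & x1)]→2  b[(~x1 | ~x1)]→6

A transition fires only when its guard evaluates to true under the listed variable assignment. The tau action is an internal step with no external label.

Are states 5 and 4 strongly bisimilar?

Answer: BISIMILAR

Analysis:
Bisimulation quotient by refinement:
  round 0: {{0,1,2,3,4,5,6}}
  round 1: {{0,4,5},{1,3},{2,6}}
  round 2: {{0},{1},{2},{3},{4,5},{6}}
Fixed point at round 3; 6 class(es).
[5]={4,5}  [4]={4,5}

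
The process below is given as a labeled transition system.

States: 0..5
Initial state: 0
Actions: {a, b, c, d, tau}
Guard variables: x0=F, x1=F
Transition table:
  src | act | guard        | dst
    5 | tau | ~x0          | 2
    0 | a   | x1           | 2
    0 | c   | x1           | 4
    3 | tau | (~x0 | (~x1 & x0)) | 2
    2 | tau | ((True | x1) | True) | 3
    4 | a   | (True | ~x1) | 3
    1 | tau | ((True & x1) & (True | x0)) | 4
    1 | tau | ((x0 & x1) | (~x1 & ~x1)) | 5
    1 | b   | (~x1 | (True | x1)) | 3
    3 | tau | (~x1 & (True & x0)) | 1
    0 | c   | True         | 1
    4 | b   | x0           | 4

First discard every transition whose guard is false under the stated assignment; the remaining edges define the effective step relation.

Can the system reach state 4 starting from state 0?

Answer: UNREACHABLE

Working:
Guard filter leaves 7 enabled edge(s).
Layer 0: {0}
Layer 1: {1}  total {0,1}
Layer 2: {3,5}  total {0,1,3,5}
Layer 3: {2}  total {0,1,2,3,5}
Reachable = {0,1,2,3,5}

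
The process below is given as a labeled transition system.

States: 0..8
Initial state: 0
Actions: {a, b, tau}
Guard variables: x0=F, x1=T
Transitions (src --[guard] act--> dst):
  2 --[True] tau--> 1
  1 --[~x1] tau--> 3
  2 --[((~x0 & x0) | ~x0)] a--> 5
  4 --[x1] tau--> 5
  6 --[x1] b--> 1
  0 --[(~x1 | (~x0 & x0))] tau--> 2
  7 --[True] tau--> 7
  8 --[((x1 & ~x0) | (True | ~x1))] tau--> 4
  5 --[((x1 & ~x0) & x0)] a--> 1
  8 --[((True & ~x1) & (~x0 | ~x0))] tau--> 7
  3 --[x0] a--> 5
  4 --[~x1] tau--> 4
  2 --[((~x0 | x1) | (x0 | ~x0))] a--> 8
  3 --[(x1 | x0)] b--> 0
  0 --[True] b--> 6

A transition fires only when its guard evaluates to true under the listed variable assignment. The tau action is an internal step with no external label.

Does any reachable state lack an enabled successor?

Reachable = {0,1,6}
  0: b→6  [deg 1]
  1: ∅  [STUCK]
  6: b→1  [deg 1]
witness 1: b·b

Answer: DEADLOCK at state 1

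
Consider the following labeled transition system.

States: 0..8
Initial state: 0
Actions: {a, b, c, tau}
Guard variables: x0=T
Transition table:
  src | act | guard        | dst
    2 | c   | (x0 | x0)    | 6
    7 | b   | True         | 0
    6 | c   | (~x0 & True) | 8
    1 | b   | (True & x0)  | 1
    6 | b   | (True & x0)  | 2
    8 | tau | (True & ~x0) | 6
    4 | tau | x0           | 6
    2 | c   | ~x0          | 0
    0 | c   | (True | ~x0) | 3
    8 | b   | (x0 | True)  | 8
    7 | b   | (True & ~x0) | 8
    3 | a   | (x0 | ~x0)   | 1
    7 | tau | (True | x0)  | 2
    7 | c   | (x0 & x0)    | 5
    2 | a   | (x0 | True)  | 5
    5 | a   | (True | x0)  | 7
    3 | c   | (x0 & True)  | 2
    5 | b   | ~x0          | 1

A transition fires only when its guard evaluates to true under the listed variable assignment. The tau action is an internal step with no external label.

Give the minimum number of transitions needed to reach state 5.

Layered search for 5:
  depth 0: {0}
  depth 1: {3}
  depth 2: {1,2}
  depth 3: {5,6}
5 enters at depth 3; path c·c·a

Answer: 3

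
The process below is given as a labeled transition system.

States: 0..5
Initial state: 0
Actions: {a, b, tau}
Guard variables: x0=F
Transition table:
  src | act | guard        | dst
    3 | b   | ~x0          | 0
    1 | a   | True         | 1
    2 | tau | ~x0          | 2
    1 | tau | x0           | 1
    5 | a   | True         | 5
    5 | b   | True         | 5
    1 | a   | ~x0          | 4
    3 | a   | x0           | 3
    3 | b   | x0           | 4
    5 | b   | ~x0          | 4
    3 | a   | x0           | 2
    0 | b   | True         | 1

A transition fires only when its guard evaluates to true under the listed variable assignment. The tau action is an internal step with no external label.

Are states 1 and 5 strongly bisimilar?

Answer: NOT BISIMILAR

Trace:
Compute ~ classes (split until stable):
  P[0] = {{0,1,2,3,4,5}}
  P[1] = {{0,3},{1},{2},{4},{5}}
  P[2] = {{0},{1},{2},{3},{4},{5}}
Fixed point at round 3; 6 class(es).
class of 1: {1}; class of 5: {5}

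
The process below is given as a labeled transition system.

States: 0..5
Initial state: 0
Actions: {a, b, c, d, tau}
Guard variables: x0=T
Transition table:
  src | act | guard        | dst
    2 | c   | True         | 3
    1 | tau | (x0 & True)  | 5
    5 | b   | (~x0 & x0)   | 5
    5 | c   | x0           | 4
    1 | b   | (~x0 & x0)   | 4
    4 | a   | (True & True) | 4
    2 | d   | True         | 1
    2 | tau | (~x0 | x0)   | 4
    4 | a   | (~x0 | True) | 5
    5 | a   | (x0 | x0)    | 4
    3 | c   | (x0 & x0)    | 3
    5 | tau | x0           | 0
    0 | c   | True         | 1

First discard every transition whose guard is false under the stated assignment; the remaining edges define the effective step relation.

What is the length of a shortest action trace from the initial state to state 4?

Layered search for 4:
  Layer 0: {0}
  Layer 1: {1}
  Layer 2: {5}
  Layer 3: {4}
first hit 4 at d=3 via c·tau·a

Answer: 3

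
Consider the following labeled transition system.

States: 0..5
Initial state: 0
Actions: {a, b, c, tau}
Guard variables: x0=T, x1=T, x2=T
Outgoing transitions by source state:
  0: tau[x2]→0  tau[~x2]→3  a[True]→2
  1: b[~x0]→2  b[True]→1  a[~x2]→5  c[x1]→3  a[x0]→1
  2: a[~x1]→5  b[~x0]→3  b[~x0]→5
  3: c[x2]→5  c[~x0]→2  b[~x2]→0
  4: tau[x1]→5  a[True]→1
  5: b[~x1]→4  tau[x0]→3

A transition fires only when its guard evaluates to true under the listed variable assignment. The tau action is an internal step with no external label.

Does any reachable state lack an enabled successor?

Answer: DEADLOCK at state 2

Working:
R = {0,2}
  0: a→2  tau→0  [2 exit(s)]
  2: ∅  [STUCK]
Path to 2: a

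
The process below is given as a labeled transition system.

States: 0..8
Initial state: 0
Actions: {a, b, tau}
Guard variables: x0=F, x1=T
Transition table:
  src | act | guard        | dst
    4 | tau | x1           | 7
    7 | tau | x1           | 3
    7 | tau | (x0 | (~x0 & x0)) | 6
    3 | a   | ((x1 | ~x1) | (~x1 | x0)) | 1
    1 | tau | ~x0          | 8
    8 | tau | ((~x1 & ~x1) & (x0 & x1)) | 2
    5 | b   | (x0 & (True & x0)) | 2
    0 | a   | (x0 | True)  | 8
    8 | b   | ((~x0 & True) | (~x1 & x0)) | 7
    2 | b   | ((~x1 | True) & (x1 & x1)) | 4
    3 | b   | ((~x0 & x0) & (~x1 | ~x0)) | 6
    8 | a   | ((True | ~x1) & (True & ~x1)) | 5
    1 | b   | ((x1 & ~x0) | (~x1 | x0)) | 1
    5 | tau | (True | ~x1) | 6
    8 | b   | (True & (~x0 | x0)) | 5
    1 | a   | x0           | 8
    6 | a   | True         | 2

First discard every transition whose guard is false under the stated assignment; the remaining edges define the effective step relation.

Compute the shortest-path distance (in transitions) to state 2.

Answer: 4

Trace:
Layered search for 2:
  depth 0: {0}
  depth 1: {8}
  depth 2: {5,7}
  depth 3: {3,6}
  depth 4: {1,2}
2 enters at depth 4; path a·b·tau·a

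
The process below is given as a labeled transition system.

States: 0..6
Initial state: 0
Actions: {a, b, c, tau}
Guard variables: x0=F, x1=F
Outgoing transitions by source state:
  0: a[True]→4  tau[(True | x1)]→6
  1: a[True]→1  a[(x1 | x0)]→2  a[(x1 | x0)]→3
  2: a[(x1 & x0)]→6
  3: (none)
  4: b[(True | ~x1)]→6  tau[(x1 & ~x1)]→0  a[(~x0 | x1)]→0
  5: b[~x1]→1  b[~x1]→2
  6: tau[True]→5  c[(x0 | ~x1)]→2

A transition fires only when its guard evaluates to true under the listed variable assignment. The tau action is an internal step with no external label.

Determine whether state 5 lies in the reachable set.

Answer: REACHABLE

Working:
9 transition(s) survive guard evaluation.
depth 0: {0}
depth 1: {4,6}  total {0,4,6}
depth 2: {2,5}  total {0,2,4,5,6}
depth 3: {1}  total {0,1,2,4,5,6}
Reachable = {0,1,2,4,5,6}
witness 5: tau·tau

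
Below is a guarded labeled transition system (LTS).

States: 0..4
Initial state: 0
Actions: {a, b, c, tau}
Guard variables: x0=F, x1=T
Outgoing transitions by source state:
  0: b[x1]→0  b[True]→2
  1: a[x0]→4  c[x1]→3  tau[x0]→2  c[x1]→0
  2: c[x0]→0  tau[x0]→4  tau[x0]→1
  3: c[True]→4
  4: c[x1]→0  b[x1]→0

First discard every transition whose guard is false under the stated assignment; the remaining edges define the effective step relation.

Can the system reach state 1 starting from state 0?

7 transition(s) survive guard evaluation.
Layer 0: {0}
Layer 1: {2}  cumulative {0,2}
R = {0,2}

Answer: UNREACHABLE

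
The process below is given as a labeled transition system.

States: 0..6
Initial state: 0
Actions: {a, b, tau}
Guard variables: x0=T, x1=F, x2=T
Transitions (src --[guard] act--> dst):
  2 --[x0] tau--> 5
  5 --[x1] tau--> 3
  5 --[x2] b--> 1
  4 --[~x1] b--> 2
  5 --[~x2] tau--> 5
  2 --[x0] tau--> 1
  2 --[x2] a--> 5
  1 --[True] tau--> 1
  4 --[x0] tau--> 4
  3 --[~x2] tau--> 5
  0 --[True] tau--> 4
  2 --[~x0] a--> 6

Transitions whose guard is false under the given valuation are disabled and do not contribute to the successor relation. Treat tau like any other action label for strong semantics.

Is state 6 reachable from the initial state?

Answer: UNREACHABLE

Trace:
Guard filter leaves 8 enabled edge(s).
Layer 0: {0}
Layer 1: {4}  total {0,4}
Layer 2: {2}  total {0,2,4}
Layer 3: {1,5}  total {0,1,2,4,5}
Reach set: {0,1,2,4,5}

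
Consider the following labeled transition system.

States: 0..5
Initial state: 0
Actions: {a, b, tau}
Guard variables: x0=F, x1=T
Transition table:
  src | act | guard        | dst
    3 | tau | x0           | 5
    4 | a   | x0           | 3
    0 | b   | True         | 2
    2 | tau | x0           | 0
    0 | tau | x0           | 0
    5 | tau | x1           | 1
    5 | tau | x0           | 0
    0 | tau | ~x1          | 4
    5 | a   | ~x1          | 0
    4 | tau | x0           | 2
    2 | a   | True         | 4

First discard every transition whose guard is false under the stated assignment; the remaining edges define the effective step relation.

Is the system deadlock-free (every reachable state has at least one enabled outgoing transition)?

Answer: DEADLOCK at state 4

Analysis:
Reach set: {0,2,4}
  0: b→2  [1 out]
  2: a→4  [1 out]
  4: ∅  [deadlock]
witness 4: b·a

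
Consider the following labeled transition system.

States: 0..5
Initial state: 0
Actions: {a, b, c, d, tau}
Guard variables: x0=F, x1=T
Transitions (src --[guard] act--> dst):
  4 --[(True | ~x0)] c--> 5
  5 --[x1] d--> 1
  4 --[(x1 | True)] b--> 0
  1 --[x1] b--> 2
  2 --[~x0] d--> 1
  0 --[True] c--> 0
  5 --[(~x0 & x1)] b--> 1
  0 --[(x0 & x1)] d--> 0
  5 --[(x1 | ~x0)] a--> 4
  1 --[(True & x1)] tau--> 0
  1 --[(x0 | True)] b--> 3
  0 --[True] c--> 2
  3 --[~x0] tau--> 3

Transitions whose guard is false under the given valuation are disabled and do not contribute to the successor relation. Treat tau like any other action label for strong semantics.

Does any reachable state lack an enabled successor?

R = {0,1,2,3}
  0: c→0  c→2  [2 out]
  1: b→2  b→3  tau→0  [3 out]
  2: d→1  [1 out]
  3: tau→3  [1 out]

Answer: DEADLOCK-FREE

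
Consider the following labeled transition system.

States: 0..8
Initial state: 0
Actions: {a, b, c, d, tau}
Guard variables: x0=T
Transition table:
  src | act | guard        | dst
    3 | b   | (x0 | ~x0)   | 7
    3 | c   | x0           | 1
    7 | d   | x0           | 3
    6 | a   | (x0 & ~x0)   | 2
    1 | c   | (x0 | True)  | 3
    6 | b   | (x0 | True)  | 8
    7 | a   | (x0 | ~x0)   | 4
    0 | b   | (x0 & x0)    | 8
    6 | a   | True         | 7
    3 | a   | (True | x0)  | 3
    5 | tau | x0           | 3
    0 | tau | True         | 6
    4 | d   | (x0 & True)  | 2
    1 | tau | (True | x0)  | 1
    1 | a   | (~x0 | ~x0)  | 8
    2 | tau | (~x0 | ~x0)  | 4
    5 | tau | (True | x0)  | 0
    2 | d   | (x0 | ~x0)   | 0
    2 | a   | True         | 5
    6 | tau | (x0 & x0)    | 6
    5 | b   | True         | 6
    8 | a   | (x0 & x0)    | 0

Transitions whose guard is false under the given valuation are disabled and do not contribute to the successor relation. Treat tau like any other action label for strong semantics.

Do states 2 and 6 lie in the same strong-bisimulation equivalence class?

Bisimulation quotient by refinement:
  π0 = {{0,1,2,3,4,5,6,7,8}}
  π1 = {{0,5},{1},{2,7},{3},{4},{6},{8}}
  π2 = {{0},{1},{2},{3},{4},{5},{6},{7},{8}}
9 equivalence class(es) (converged in 3)
2∈{2}, 6∈{6}

Answer: NOT BISIMILAR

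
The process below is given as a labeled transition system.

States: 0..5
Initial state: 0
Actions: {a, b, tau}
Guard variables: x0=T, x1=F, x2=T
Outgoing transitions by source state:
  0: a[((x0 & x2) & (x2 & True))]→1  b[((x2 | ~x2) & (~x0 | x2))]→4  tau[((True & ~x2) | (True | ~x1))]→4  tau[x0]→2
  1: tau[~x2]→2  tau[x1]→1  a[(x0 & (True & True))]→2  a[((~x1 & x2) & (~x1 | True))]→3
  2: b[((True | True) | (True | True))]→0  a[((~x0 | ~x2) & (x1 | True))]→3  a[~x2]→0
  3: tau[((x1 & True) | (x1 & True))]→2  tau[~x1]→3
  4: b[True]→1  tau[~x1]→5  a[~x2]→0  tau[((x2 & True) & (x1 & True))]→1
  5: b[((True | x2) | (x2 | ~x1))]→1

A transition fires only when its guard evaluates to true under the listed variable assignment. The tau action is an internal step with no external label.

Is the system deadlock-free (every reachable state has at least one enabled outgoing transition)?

Answer: DEADLOCK-FREE

Trace:
R = {0,1,2,3,4,5}
  0: a→1  b→4  tau→2  tau→4  [4 exit(s)]
  1: a→2  a→3  [2 exit(s)]
  2: b→0  [1 exit(s)]
  3: tau→3  [1 exit(s)]
  4: b→1  tau→5  [2 exit(s)]
  5: b→1  [1 exit(s)]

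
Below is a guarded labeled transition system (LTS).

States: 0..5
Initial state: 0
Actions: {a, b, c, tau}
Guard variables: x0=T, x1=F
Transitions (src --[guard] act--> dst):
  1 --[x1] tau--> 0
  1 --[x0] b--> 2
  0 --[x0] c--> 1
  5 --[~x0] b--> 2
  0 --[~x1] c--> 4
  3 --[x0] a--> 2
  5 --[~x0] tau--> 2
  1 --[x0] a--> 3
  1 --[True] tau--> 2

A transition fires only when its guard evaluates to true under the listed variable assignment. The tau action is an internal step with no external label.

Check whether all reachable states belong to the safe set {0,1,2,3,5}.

Safe = {0,1,2,3,5}
Reach set: {0,1,2,3,4}
  0: safe
  1: safe
  2: safe
  3: safe
  4: outside
reach 4 via c — violates

Answer: INVARIANT VIOLATED at state 4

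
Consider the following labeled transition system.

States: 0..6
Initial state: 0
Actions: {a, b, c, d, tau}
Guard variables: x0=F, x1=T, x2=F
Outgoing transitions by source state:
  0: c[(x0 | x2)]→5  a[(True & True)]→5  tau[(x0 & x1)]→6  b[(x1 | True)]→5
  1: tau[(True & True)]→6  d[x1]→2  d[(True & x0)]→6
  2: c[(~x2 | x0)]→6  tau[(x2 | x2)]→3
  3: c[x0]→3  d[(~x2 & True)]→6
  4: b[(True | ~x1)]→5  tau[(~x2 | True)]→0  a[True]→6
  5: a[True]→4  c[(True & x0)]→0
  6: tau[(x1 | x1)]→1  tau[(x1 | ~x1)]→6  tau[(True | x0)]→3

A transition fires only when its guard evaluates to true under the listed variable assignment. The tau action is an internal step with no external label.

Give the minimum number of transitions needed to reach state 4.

Answer: 2

Trace:
Layered search for 4:
  L0 = {0}
  L1 = {5}
  L2 = {4}
first hit 4 at d=2 via a·a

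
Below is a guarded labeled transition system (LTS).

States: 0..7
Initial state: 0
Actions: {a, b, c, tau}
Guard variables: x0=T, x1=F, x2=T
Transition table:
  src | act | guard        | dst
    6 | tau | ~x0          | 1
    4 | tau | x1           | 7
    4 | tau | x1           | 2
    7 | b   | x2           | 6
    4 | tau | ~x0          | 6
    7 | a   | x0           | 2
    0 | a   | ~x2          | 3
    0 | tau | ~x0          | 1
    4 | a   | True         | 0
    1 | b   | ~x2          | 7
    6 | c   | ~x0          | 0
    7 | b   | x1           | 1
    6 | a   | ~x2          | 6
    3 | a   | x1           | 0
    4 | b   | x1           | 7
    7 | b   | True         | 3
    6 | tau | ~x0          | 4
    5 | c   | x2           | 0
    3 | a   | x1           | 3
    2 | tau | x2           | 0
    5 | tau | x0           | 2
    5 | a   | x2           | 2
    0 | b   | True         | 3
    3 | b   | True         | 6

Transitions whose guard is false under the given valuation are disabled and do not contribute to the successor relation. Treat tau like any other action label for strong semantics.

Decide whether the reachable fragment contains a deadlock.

Reachable = {0,3,6}
  0: b→3  [1 exit(s)]
  3: b→6  [1 exit(s)]
  6: ∅  [deadlock]
Path to 6: b·b

Answer: DEADLOCK at state 6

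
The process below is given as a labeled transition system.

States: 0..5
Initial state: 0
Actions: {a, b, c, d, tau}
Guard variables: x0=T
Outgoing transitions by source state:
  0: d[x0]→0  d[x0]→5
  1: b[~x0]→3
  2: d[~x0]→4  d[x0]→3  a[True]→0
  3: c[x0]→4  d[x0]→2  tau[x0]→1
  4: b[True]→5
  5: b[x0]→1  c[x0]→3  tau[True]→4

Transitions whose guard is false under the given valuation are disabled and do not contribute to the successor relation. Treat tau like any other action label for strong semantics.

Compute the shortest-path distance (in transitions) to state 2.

Breadth-first toward 2:
  depth 0: {0}
  depth 1: {5}
  depth 2: {1,3,4}
  depth 3: {2}
2 enters at depth 3; path d·c·d

Answer: 3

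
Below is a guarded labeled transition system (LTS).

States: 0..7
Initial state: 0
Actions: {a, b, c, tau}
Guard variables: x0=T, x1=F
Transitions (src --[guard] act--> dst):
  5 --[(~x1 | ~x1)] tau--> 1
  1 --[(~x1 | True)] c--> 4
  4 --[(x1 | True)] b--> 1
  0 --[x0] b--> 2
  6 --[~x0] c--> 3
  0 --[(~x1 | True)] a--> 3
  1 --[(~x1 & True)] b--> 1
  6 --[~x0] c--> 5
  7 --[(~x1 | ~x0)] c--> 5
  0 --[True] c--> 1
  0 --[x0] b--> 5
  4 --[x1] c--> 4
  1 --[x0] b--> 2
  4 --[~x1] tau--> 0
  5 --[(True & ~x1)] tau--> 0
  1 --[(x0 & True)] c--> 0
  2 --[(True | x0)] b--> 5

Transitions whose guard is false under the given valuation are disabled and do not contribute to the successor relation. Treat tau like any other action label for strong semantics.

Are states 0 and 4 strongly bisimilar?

Bisimulation quotient by refinement:
  round 0: {{0,1,2,3,4,5,6,7}}
  round 1: {{0},{1},{2},{3,6},{4},{5},{7}}
stable after 2 split(s): 7 block(s)
[0]={0}  [4]={4}

Answer: NOT BISIMILAR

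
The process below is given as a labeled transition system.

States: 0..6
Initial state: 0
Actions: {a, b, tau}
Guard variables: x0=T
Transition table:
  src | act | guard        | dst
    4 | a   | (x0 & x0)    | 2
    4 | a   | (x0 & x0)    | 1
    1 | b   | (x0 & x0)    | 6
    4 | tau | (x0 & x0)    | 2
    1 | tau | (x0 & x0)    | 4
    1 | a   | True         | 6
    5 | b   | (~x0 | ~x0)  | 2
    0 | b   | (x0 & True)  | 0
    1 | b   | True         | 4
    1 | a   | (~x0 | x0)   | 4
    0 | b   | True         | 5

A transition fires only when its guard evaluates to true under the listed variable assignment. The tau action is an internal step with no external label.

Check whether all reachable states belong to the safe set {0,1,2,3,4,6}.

Safe = {0,1,2,3,4,6}
R = {0,5}
  0: safe
  5: ✗ unsafe
witness against invariant: b → 5

Answer: INVARIANT VIOLATED at state 5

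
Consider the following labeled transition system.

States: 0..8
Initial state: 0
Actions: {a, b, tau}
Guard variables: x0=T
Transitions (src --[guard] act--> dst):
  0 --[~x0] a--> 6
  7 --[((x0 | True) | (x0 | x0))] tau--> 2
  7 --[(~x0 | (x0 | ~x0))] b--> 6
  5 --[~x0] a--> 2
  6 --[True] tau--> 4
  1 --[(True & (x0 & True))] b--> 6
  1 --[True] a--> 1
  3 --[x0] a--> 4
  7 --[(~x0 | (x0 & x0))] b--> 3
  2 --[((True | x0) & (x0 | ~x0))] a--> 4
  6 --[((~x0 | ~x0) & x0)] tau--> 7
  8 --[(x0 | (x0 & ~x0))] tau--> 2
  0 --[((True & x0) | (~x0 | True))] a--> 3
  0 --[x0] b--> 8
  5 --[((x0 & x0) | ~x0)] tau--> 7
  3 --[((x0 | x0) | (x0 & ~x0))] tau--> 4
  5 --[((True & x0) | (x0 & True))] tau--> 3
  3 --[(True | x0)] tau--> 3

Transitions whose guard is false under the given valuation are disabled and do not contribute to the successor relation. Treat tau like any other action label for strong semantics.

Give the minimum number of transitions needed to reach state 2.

BFS to 2:
  Layer 0: {0}
  Layer 1: {3,8}
  Layer 2: {2,4}
first hit 2 at d=2 via b·tau

Answer: 2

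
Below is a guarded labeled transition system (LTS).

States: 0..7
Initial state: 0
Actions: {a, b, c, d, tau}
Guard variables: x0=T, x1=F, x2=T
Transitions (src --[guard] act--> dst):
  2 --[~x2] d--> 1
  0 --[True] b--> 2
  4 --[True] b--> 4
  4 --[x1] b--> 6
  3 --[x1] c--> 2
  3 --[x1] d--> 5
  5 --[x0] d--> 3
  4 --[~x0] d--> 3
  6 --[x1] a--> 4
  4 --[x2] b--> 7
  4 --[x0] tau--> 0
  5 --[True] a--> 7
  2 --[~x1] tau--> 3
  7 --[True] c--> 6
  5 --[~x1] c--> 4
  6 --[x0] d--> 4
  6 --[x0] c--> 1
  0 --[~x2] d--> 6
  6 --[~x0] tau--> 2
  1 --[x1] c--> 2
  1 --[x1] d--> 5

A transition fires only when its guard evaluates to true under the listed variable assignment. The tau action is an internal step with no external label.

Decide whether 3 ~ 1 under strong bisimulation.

Answer: BISIMILAR

Trace:
Compute ~ classes (split until stable):
  P[0] = {{0,1,2,3,4,5,6,7}}
  P[1] = {{0},{1,3},{2},{4},{5},{6},{7}}
Fixed point at round 2; 7 class(es).
class of 3: {1,3}; class of 1: {1,3}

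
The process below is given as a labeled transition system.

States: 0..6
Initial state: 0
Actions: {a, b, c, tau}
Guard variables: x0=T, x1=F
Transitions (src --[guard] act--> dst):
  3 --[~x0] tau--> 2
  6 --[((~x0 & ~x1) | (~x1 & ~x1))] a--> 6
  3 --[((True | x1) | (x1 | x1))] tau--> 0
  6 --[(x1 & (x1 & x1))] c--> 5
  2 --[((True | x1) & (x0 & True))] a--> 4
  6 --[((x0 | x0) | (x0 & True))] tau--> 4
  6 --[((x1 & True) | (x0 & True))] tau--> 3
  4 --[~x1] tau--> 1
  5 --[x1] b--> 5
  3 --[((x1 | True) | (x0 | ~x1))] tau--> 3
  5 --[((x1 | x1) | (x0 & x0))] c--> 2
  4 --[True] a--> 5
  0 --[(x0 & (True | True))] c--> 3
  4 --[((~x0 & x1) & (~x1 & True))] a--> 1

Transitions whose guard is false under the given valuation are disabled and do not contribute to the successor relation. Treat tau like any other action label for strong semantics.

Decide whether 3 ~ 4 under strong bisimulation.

Answer: NOT BISIMILAR

Analysis:
Compute ~ classes (split until stable):
  π0 = {{0,1,2,3,4,5,6}}
  π1 = {{0,5},{1},{2},{3},{4,6}}
  π2 = {{0},{1},{2},{3},{4},{5},{6}}
stable after 3 split(s): 7 block(s)
[3]={3}  [4]={4}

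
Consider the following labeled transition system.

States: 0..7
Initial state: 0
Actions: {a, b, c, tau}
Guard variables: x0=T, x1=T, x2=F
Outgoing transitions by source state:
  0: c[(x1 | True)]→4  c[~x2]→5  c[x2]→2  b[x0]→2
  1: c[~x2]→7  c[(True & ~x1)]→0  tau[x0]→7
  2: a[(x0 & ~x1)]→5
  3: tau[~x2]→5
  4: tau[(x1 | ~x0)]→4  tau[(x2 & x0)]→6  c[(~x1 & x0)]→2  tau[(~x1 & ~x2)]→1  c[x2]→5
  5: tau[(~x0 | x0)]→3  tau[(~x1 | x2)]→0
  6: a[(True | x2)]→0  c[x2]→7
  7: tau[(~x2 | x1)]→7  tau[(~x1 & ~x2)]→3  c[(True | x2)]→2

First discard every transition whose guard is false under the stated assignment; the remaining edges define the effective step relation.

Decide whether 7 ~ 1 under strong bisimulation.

Compute ~ classes (split until stable):
  π0 = {{0,1,2,3,4,5,6,7}}
  π1 = {{0},{1,7},{2},{3,4,5},{6}}
  π2 = {{0},{1},{2},{3,4,5},{6},{7}}
6 equivalence class(es) (converged in 3)
[7]={7}  [1]={1}

Answer: NOT BISIMILAR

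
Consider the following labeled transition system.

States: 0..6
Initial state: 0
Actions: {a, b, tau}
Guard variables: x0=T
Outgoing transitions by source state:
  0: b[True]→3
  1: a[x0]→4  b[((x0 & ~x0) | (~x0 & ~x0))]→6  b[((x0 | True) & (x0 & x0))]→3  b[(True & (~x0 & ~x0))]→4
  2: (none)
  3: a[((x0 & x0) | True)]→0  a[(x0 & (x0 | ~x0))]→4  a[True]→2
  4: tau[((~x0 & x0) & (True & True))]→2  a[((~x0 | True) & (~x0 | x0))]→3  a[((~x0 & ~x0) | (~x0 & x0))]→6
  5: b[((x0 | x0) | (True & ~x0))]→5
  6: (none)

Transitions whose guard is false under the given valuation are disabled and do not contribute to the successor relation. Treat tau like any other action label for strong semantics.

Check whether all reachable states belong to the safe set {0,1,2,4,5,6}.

Safe = {0,1,2,4,5,6}
Reachable = {0,2,3,4}
  0: safe
  2: safe
  3: VIOLATES
  4: safe
counterexample path to 3: b

Answer: INVARIANT VIOLATED at state 3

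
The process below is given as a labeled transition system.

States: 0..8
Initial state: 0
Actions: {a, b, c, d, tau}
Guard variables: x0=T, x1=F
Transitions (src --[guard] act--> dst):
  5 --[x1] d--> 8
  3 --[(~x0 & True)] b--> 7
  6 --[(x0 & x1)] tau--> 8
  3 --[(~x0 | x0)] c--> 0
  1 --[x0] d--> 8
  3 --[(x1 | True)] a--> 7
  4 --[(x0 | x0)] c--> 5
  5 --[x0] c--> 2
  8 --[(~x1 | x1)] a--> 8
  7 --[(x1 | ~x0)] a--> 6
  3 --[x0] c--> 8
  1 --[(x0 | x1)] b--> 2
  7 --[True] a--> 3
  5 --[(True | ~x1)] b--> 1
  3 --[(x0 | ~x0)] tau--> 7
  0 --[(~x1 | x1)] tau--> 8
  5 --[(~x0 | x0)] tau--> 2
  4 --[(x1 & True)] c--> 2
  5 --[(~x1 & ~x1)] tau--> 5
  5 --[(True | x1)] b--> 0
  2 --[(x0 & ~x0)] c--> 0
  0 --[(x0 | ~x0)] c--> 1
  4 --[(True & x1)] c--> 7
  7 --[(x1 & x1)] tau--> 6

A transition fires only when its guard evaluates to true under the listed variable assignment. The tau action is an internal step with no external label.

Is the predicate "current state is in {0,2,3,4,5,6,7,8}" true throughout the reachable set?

Allowed set {0,2,3,4,5,6,7,8}
R = {0,1,2,8}
  0: ✓
  1: VIOLATES
  2: ✓
  8: ✓
reach 1 via c — violates

Answer: INVARIANT VIOLATED at state 1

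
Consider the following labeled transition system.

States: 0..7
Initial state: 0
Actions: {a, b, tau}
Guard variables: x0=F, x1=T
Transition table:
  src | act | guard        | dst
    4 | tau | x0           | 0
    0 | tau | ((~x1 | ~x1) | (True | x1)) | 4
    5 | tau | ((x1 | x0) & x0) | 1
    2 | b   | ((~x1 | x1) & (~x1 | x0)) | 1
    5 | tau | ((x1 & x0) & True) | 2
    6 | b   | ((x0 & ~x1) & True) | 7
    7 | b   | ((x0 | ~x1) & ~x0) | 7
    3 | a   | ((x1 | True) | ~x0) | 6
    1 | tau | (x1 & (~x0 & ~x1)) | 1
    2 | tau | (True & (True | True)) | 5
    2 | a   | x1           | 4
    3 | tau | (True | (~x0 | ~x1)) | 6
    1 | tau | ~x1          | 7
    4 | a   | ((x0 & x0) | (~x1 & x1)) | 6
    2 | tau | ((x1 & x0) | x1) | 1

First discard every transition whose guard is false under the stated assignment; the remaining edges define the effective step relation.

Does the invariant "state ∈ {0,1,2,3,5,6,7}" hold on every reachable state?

Inv-set: {0,1,2,3,5,6,7}
R = {0,4}
  0: ok
  4: VIOLATES
counterexample path to 4: tau

Answer: INVARIANT VIOLATED at state 4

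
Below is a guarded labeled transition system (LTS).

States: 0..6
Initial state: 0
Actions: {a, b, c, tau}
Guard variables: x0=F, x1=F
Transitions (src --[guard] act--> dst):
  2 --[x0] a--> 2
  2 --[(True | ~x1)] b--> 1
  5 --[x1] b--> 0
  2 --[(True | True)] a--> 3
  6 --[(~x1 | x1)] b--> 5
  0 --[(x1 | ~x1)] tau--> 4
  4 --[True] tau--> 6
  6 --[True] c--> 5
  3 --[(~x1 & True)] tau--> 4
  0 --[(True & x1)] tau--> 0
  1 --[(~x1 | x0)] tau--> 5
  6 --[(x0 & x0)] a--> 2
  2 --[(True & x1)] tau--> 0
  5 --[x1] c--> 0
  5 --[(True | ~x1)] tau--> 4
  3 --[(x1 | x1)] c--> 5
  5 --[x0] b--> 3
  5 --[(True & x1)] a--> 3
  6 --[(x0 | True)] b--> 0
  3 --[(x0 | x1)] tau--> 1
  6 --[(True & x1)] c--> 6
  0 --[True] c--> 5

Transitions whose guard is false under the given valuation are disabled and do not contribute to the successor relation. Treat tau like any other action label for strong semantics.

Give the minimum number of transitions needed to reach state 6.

Answer: 2

Working:
BFS to 6:
  L0 = {0}
  L1 = {4,5}
  L2 = {6}
depth(6)=2, e.g. tau·tau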